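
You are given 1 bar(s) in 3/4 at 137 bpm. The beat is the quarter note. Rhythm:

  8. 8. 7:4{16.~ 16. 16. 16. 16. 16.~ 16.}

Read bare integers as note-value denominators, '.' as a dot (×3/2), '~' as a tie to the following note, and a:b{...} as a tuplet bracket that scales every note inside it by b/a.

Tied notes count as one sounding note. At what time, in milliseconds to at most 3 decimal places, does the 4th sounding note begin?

1. 0.0ms @ 0 + 328.467ms (3/4)
2. 328.467ms @ 3/4 + 328.467ms (3/4)
3. 656.934ms @ 3/2 + 187.696ms (3/7)
4. 844.63ms @ 27/14 + 93.848ms (3/14)
5. 938.478ms @ 15/7 + 93.848ms (3/14)
6. 1032.325ms @ 33/14 + 93.848ms (3/14)
7. 1126.173ms @ 18/7 + 187.696ms (3/7)

note 4 onset = 27/14b = 844.63ms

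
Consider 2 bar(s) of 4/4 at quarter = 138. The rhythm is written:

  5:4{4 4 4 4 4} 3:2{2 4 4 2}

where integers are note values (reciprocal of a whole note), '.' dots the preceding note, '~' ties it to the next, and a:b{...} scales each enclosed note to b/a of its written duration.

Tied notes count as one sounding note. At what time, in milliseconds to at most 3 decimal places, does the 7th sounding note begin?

note 7 onset = 16/3b = 2318.841ms

1. 0.0ms @ 0 + 347.826ms (4/5)
2. 347.826ms @ 4/5 + 347.826ms (4/5)
3. 695.652ms @ 8/5 + 347.826ms (4/5)
4. 1043.478ms @ 12/5 + 347.826ms (4/5)
5. 1391.304ms @ 16/5 + 347.826ms (4/5)
6. 1739.13ms @ 4 + 579.71ms (4/3)
7. 2318.841ms @ 16/3 + 289.855ms (2/3)
8. 2608.696ms @ 6 + 289.855ms (2/3)
9. 2898.551ms @ 20/3 + 579.71ms (4/3)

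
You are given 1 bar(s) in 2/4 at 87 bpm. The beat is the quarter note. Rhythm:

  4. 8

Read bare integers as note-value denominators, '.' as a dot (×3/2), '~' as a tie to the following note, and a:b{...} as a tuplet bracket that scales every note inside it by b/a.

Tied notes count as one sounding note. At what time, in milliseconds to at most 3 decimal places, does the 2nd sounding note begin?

1. 0.0ms @ 0 + 1034.483ms (3/2)
2. 1034.483ms @ 3/2 + 344.828ms (1/2)

note 2 onset = 3/2b = 1034.483ms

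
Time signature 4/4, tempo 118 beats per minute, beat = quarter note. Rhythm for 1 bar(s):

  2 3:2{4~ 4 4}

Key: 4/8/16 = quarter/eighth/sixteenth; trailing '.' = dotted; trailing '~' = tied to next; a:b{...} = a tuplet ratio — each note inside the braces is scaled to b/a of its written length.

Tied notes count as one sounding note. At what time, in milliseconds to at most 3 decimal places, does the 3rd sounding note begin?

note 3 onset = 10/3b = 1694.915ms

1. 0.0ms @ 0 + 1016.949ms (2)
2. 1016.949ms @ 2 + 677.966ms (4/3)
3. 1694.915ms @ 10/3 + 338.983ms (2/3)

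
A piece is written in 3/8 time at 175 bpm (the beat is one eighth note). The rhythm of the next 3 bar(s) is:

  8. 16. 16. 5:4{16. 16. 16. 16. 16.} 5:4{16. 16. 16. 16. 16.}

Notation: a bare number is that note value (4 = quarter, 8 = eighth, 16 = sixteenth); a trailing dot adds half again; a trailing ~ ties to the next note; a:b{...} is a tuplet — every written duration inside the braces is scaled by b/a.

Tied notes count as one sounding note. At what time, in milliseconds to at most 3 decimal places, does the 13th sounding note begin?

1. 0.0ms @ 0 + 514.286ms (3/2)
2. 514.286ms @ 3/2 + 257.143ms (3/4)
3. 771.429ms @ 9/4 + 257.143ms (3/4)
4. 1028.571ms @ 3 + 205.714ms (3/5)
5. 1234.286ms @ 18/5 + 205.714ms (3/5)
6. 1440.0ms @ 21/5 + 205.714ms (3/5)
7. 1645.714ms @ 24/5 + 205.714ms (3/5)
8. 1851.429ms @ 27/5 + 205.714ms (3/5)
9. 2057.143ms @ 6 + 205.714ms (3/5)
10. 2262.857ms @ 33/5 + 205.714ms (3/5)
11. 2468.571ms @ 36/5 + 205.714ms (3/5)
12. 2674.286ms @ 39/5 + 205.714ms (3/5)
13. 2880.0ms @ 42/5 + 205.714ms (3/5)

note 13 onset = 42/5b = 2880.0ms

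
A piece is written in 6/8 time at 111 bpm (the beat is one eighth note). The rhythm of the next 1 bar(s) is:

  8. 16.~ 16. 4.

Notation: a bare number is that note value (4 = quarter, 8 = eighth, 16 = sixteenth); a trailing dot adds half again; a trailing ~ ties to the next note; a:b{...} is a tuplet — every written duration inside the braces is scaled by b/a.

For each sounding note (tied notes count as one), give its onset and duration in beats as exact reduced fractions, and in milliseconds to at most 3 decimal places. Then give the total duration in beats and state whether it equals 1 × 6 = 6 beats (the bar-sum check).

1) 0.0ms=0b +810.811ms=3/2b
2) 810.811ms=3/2b +810.811ms=3/2b
3) 1621.622ms=3b +1621.622ms=3b
Σ=6b of 6 (111bpm 6/8) — PASS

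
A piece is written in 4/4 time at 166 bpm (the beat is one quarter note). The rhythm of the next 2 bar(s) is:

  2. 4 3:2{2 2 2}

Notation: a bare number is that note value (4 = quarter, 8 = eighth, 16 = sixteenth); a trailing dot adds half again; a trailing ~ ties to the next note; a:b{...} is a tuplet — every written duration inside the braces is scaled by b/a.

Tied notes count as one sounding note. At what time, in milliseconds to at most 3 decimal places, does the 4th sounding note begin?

1. 0.0ms @ 0 + 1084.337ms (3)
2. 1084.337ms @ 3 + 361.446ms (1)
3. 1445.783ms @ 4 + 481.928ms (4/3)
4. 1927.711ms @ 16/3 + 481.928ms (4/3)
5. 2409.639ms @ 20/3 + 481.928ms (4/3)

note 4 onset = 16/3b = 1927.711ms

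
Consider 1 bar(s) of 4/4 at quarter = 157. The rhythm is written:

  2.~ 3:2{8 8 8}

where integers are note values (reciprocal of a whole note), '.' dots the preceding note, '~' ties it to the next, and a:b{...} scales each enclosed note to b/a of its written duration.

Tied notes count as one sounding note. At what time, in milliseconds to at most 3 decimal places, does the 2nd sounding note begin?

1. 0.0ms @ 0 + 1273.885ms (10/3)
2. 1273.885ms @ 10/3 + 127.389ms (1/3)
3. 1401.274ms @ 11/3 + 127.389ms (1/3)

note 2 onset = 10/3b = 1273.885ms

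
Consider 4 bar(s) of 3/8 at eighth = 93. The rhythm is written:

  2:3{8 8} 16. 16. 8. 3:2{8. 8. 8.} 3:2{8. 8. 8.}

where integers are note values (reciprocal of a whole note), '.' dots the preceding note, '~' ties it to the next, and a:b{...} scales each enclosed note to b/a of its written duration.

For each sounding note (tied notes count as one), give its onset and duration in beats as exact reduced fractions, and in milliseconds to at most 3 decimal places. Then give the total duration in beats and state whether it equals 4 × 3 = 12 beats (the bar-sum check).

1) 0.0ms=0b +967.742ms=3/2b
2) 967.742ms=3/2b +967.742ms=3/2b
3) 1935.484ms=3b +483.871ms=3/4b
4) 2419.355ms=15/4b +483.871ms=3/4b
5) 2903.226ms=9/2b +967.742ms=3/2b
6) 3870.968ms=6b +645.161ms=1b
7) 4516.129ms=7b +645.161ms=1b
8) 5161.29ms=8b +645.161ms=1b
9) 5806.452ms=9b +645.161ms=1b
10) 6451.613ms=10b +645.161ms=1b
11) 7096.774ms=11b +645.161ms=1b
Σ=12b of 12 (93bpm 3/8) — PASS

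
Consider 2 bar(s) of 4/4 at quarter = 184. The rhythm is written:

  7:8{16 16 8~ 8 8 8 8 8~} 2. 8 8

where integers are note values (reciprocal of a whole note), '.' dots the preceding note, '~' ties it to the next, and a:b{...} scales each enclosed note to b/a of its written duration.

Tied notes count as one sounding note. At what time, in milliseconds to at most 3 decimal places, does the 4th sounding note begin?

note 4 onset = 12/7b = 559.006ms

1. 0.0ms @ 0 + 93.168ms (2/7)
2. 93.168ms @ 2/7 + 93.168ms (2/7)
3. 186.335ms @ 4/7 + 372.671ms (8/7)
4. 559.006ms @ 12/7 + 186.335ms (4/7)
5. 745.342ms @ 16/7 + 186.335ms (4/7)
6. 931.677ms @ 20/7 + 186.335ms (4/7)
7. 1118.012ms @ 24/7 + 1164.596ms (25/7)
8. 2282.609ms @ 7 + 163.043ms (1/2)
9. 2445.652ms @ 15/2 + 163.043ms (1/2)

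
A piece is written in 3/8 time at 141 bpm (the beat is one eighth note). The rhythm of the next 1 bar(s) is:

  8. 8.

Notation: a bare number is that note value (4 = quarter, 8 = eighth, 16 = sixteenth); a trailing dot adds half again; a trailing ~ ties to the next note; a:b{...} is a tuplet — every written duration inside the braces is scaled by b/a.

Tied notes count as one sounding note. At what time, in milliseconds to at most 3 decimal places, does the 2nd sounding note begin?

1. 0.0ms @ 0 + 638.298ms (3/2)
2. 638.298ms @ 3/2 + 638.298ms (3/2)

note 2 onset = 3/2b = 638.298ms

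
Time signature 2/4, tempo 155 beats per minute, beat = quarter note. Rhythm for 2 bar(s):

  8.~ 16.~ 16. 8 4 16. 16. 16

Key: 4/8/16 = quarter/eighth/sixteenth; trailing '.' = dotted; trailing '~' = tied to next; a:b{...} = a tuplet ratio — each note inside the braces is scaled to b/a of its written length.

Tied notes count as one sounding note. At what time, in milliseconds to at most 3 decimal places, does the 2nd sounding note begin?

note 2 onset = 3/2b = 580.645ms

1. 0.0ms @ 0 + 580.645ms (3/2)
2. 580.645ms @ 3/2 + 193.548ms (1/2)
3. 774.194ms @ 2 + 387.097ms (1)
4. 1161.29ms @ 3 + 145.161ms (3/8)
5. 1306.452ms @ 27/8 + 145.161ms (3/8)
6. 1451.613ms @ 15/4 + 96.774ms (1/4)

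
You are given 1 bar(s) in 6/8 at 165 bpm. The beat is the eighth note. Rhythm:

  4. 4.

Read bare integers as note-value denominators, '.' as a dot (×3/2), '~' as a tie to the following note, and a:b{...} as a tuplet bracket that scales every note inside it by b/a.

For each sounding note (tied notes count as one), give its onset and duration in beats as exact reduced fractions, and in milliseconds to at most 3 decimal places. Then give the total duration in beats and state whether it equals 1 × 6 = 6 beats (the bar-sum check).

1) 0.0ms=0b +1090.909ms=3b
2) 1090.909ms=3b +1090.909ms=3b
Σ=6b of 6 (165bpm 6/8) — PASS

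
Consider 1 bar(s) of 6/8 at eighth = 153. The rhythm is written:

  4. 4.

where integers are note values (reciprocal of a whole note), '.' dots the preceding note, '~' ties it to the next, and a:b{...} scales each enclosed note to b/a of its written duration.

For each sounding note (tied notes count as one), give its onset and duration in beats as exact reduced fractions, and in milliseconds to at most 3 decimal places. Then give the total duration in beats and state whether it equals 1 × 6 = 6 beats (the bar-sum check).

1) 0.0ms=0b +1176.471ms=3b
2) 1176.471ms=3b +1176.471ms=3b
Σ=6b of 6 (153bpm 6/8) — PASS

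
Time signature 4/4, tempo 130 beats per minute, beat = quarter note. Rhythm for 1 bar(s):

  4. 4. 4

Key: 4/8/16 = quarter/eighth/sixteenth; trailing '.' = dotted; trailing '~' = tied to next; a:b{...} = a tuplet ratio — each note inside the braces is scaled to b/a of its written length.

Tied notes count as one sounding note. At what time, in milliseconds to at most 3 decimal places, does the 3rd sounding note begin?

1. 0.0ms @ 0 + 692.308ms (3/2)
2. 692.308ms @ 3/2 + 692.308ms (3/2)
3. 1384.615ms @ 3 + 461.538ms (1)

note 3 onset = 3b = 1384.615ms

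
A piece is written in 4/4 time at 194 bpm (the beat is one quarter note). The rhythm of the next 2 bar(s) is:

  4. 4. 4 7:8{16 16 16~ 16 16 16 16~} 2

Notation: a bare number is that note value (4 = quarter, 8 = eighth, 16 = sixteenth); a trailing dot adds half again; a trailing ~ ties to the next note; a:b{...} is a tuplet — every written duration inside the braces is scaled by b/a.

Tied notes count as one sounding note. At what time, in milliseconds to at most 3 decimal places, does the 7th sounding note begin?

note 7 onset = 36/7b = 1590.574ms

1. 0.0ms @ 0 + 463.918ms (3/2)
2. 463.918ms @ 3/2 + 463.918ms (3/2)
3. 927.835ms @ 3 + 309.278ms (1)
4. 1237.113ms @ 4 + 88.365ms (2/7)
5. 1325.479ms @ 30/7 + 88.365ms (2/7)
6. 1413.844ms @ 32/7 + 176.73ms (4/7)
7. 1590.574ms @ 36/7 + 88.365ms (2/7)
8. 1678.94ms @ 38/7 + 88.365ms (2/7)
9. 1767.305ms @ 40/7 + 706.922ms (16/7)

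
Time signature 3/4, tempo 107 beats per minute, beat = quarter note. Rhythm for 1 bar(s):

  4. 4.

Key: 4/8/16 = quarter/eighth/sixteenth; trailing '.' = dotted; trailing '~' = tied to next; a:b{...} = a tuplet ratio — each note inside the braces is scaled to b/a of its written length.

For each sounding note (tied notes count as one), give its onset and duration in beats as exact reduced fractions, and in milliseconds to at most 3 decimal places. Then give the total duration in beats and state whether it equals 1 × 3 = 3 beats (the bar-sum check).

1) 0.0ms=0b +841.121ms=3/2b
2) 841.121ms=3/2b +841.121ms=3/2b
Σ=3b of 3 (107bpm 3/4) — PASS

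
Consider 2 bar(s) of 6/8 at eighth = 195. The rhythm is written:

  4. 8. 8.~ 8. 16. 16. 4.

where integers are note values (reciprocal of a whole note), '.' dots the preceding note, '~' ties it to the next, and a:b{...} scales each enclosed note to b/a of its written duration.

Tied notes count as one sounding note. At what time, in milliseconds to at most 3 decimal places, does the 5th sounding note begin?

1. 0.0ms @ 0 + 923.077ms (3)
2. 923.077ms @ 3 + 461.538ms (3/2)
3. 1384.615ms @ 9/2 + 923.077ms (3)
4. 2307.692ms @ 15/2 + 230.769ms (3/4)
5. 2538.462ms @ 33/4 + 230.769ms (3/4)
6. 2769.231ms @ 9 + 923.077ms (3)

note 5 onset = 33/4b = 2538.462ms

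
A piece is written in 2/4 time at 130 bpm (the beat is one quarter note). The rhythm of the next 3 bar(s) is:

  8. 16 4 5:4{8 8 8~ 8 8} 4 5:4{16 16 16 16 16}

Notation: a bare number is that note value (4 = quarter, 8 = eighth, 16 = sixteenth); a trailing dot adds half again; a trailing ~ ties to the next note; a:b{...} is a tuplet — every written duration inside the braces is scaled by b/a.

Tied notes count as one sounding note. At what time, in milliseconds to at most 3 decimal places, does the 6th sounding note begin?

note 6 onset = 14/5b = 1292.308ms

1. 0.0ms @ 0 + 346.154ms (3/4)
2. 346.154ms @ 3/4 + 115.385ms (1/4)
3. 461.538ms @ 1 + 461.538ms (1)
4. 923.077ms @ 2 + 184.615ms (2/5)
5. 1107.692ms @ 12/5 + 184.615ms (2/5)
6. 1292.308ms @ 14/5 + 369.231ms (4/5)
7. 1661.538ms @ 18/5 + 184.615ms (2/5)
8. 1846.154ms @ 4 + 461.538ms (1)
9. 2307.692ms @ 5 + 92.308ms (1/5)
10. 2400.0ms @ 26/5 + 92.308ms (1/5)
11. 2492.308ms @ 27/5 + 92.308ms (1/5)
12. 2584.615ms @ 28/5 + 92.308ms (1/5)
13. 2676.923ms @ 29/5 + 92.308ms (1/5)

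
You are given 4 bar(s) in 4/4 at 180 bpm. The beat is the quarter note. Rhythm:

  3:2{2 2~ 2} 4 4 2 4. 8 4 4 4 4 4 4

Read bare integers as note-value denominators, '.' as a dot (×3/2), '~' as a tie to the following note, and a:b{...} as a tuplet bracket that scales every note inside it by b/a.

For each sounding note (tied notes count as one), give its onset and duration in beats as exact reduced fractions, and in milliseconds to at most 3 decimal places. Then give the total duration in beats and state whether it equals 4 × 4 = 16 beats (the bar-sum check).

1) 0.0ms=0b +444.444ms=4/3b
2) 444.444ms=4/3b +888.889ms=8/3b
3) 1333.333ms=4b +333.333ms=1b
4) 1666.667ms=5b +333.333ms=1b
5) 2000.0ms=6b +666.667ms=2b
6) 2666.667ms=8b +500.0ms=3/2b
7) 3166.667ms=19/2b +166.667ms=1/2b
8) 3333.333ms=10b +333.333ms=1b
9) 3666.667ms=11b +333.333ms=1b
10) 4000.0ms=12b +333.333ms=1b
11) 4333.333ms=13b +333.333ms=1b
12) 4666.667ms=14b +333.333ms=1b
13) 5000.0ms=15b +333.333ms=1b
Σ=16b of 16 (180bpm 4/4) — PASS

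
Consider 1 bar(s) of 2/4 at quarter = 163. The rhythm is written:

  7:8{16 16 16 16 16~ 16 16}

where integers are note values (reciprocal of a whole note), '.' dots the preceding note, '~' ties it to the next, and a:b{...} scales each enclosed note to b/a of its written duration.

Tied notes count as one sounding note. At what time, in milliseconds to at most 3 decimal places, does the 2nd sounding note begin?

1. 0.0ms @ 0 + 105.171ms (2/7)
2. 105.171ms @ 2/7 + 105.171ms (2/7)
3. 210.342ms @ 4/7 + 105.171ms (2/7)
4. 315.513ms @ 6/7 + 105.171ms (2/7)
5. 420.684ms @ 8/7 + 210.342ms (4/7)
6. 631.025ms @ 12/7 + 105.171ms (2/7)

note 2 onset = 2/7b = 105.171ms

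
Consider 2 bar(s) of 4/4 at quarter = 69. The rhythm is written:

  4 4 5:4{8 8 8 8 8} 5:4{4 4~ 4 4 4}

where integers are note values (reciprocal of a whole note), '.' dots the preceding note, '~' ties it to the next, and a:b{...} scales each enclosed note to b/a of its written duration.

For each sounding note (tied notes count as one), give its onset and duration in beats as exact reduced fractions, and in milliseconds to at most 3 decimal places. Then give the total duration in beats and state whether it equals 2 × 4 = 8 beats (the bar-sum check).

1) 0.0ms=0b +869.565ms=1b
2) 869.565ms=1b +869.565ms=1b
3) 1739.13ms=2b +347.826ms=2/5b
4) 2086.957ms=12/5b +347.826ms=2/5b
5) 2434.783ms=14/5b +347.826ms=2/5b
6) 2782.609ms=16/5b +347.826ms=2/5b
7) 3130.435ms=18/5b +347.826ms=2/5b
8) 3478.261ms=4b +695.652ms=4/5b
9) 4173.913ms=24/5b +1391.304ms=8/5b
10) 5565.217ms=32/5b +695.652ms=4/5b
11) 6260.87ms=36/5b +695.652ms=4/5b
Σ=8b of 8 (69bpm 4/4) — PASS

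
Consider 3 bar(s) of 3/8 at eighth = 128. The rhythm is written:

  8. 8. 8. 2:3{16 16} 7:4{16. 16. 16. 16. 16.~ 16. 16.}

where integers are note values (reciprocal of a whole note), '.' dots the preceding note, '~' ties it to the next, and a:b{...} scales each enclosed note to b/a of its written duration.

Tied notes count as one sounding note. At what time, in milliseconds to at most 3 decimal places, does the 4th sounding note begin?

note 4 onset = 9/2b = 2109.375ms

1. 0.0ms @ 0 + 703.125ms (3/2)
2. 703.125ms @ 3/2 + 703.125ms (3/2)
3. 1406.25ms @ 3 + 703.125ms (3/2)
4. 2109.375ms @ 9/2 + 351.562ms (3/4)
5. 2460.938ms @ 21/4 + 351.562ms (3/4)
6. 2812.5ms @ 6 + 200.893ms (3/7)
7. 3013.393ms @ 45/7 + 200.893ms (3/7)
8. 3214.286ms @ 48/7 + 200.893ms (3/7)
9. 3415.179ms @ 51/7 + 200.893ms (3/7)
10. 3616.071ms @ 54/7 + 401.786ms (6/7)
11. 4017.857ms @ 60/7 + 200.893ms (3/7)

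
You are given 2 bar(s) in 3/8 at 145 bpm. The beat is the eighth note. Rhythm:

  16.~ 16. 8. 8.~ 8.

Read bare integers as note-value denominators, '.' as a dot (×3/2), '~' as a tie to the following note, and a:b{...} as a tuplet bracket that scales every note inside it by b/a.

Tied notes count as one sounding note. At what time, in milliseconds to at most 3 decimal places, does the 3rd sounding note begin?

note 3 onset = 3b = 1241.379ms

1. 0.0ms @ 0 + 620.69ms (3/2)
2. 620.69ms @ 3/2 + 620.69ms (3/2)
3. 1241.379ms @ 3 + 1241.379ms (3)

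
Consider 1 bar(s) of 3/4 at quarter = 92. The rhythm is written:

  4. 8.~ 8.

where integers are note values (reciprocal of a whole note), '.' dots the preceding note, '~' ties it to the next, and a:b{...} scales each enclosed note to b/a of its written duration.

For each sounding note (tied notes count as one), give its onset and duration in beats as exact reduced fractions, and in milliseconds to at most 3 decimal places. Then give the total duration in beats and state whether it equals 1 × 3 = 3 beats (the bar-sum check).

1) 0.0ms=0b +978.261ms=3/2b
2) 978.261ms=3/2b +978.261ms=3/2b
Σ=3b of 3 (92bpm 3/4) — PASS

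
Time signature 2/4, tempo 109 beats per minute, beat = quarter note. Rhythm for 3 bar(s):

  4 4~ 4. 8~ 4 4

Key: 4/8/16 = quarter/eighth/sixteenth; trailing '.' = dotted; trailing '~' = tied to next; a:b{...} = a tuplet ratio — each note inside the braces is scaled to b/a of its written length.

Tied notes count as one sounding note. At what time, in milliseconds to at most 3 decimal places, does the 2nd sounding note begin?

note 2 onset = 1b = 550.459ms

1. 0.0ms @ 0 + 550.459ms (1)
2. 550.459ms @ 1 + 1376.147ms (5/2)
3. 1926.606ms @ 7/2 + 825.688ms (3/2)
4. 2752.294ms @ 5 + 550.459ms (1)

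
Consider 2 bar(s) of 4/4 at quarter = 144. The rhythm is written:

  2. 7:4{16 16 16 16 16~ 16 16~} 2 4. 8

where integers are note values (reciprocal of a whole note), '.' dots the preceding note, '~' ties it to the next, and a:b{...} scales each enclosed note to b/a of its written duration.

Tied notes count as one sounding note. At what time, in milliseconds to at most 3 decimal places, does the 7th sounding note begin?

1. 0.0ms @ 0 + 1250.0ms (3)
2. 1250.0ms @ 3 + 59.524ms (1/7)
3. 1309.524ms @ 22/7 + 59.524ms (1/7)
4. 1369.048ms @ 23/7 + 59.524ms (1/7)
5. 1428.571ms @ 24/7 + 59.524ms (1/7)
6. 1488.095ms @ 25/7 + 119.048ms (2/7)
7. 1607.143ms @ 27/7 + 892.857ms (15/7)
8. 2500.0ms @ 6 + 625.0ms (3/2)
9. 3125.0ms @ 15/2 + 208.333ms (1/2)

note 7 onset = 27/7b = 1607.143ms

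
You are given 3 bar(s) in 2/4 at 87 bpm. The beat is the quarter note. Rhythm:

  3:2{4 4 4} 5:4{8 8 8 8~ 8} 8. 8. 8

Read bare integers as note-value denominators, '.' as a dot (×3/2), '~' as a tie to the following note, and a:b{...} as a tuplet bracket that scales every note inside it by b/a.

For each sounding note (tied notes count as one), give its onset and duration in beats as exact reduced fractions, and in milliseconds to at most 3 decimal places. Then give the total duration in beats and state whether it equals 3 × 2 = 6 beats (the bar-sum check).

1) 0.0ms=0b +459.77ms=2/3b
2) 459.77ms=2/3b +459.77ms=2/3b
3) 919.54ms=4/3b +459.77ms=2/3b
4) 1379.31ms=2b +275.862ms=2/5b
5) 1655.172ms=12/5b +275.862ms=2/5b
6) 1931.034ms=14/5b +275.862ms=2/5b
7) 2206.897ms=16/5b +551.724ms=4/5b
8) 2758.621ms=4b +517.241ms=3/4b
9) 3275.862ms=19/4b +517.241ms=3/4b
10) 3793.103ms=11/2b +344.828ms=1/2b
Σ=6b of 6 (87bpm 2/4) — PASS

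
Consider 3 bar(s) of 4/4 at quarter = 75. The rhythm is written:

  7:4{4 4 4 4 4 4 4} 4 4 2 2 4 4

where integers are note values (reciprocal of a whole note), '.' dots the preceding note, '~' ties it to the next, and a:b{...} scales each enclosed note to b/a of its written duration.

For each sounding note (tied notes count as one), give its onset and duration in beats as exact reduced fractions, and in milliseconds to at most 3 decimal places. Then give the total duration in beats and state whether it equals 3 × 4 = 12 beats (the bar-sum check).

1) 0.0ms=0b +457.143ms=4/7b
2) 457.143ms=4/7b +457.143ms=4/7b
3) 914.286ms=8/7b +457.143ms=4/7b
4) 1371.429ms=12/7b +457.143ms=4/7b
5) 1828.571ms=16/7b +457.143ms=4/7b
6) 2285.714ms=20/7b +457.143ms=4/7b
7) 2742.857ms=24/7b +457.143ms=4/7b
8) 3200.0ms=4b +800.0ms=1b
9) 4000.0ms=5b +800.0ms=1b
10) 4800.0ms=6b +1600.0ms=2b
11) 6400.0ms=8b +1600.0ms=2b
12) 8000.0ms=10b +800.0ms=1b
13) 8800.0ms=11b +800.0ms=1b
Σ=12b of 12 (75bpm 4/4) — PASS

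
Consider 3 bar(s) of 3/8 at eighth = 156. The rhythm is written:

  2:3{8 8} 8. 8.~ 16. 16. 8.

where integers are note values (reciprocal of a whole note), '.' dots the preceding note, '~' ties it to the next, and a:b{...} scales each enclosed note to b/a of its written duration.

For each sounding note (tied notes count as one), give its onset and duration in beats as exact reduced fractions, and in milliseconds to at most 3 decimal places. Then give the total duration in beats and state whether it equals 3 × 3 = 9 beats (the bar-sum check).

1) 0.0ms=0b +576.923ms=3/2b
2) 576.923ms=3/2b +576.923ms=3/2b
3) 1153.846ms=3b +576.923ms=3/2b
4) 1730.769ms=9/2b +865.385ms=9/4b
5) 2596.154ms=27/4b +288.462ms=3/4b
6) 2884.615ms=15/2b +576.923ms=3/2b
Σ=9b of 9 (156bpm 3/8) — PASS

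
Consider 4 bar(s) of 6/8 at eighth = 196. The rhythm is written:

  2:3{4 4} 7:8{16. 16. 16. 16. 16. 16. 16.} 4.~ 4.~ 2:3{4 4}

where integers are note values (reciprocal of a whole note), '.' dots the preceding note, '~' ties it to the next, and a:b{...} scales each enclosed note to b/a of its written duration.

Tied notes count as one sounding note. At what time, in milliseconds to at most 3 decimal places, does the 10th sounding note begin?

1. 0.0ms @ 0 + 918.367ms (3)
2. 918.367ms @ 3 + 918.367ms (3)
3. 1836.735ms @ 6 + 262.391ms (6/7)
4. 2099.125ms @ 48/7 + 262.391ms (6/7)
5. 2361.516ms @ 54/7 + 262.391ms (6/7)
6. 2623.907ms @ 60/7 + 262.391ms (6/7)
7. 2886.297ms @ 66/7 + 262.391ms (6/7)
8. 3148.688ms @ 72/7 + 262.391ms (6/7)
9. 3411.079ms @ 78/7 + 262.391ms (6/7)
10. 3673.469ms @ 12 + 2755.102ms (9)
11. 6428.571ms @ 21 + 918.367ms (3)

note 10 onset = 12b = 3673.469ms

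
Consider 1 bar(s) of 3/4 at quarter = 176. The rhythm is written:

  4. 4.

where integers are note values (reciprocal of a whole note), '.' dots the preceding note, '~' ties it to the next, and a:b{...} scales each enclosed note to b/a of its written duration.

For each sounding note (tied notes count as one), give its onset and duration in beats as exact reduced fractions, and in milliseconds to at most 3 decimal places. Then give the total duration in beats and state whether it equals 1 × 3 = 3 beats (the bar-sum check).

1) 0.0ms=0b +511.364ms=3/2b
2) 511.364ms=3/2b +511.364ms=3/2b
Σ=3b of 3 (176bpm 3/4) — PASS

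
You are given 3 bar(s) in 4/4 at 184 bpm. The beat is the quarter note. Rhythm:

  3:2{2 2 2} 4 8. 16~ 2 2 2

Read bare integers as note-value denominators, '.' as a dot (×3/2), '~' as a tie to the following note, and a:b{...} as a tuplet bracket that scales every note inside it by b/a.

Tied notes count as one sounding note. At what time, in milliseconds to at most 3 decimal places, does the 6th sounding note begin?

note 6 onset = 23/4b = 1875.0ms

1. 0.0ms @ 0 + 434.783ms (4/3)
2. 434.783ms @ 4/3 + 434.783ms (4/3)
3. 869.565ms @ 8/3 + 434.783ms (4/3)
4. 1304.348ms @ 4 + 326.087ms (1)
5. 1630.435ms @ 5 + 244.565ms (3/4)
6. 1875.0ms @ 23/4 + 733.696ms (9/4)
7. 2608.696ms @ 8 + 652.174ms (2)
8. 3260.87ms @ 10 + 652.174ms (2)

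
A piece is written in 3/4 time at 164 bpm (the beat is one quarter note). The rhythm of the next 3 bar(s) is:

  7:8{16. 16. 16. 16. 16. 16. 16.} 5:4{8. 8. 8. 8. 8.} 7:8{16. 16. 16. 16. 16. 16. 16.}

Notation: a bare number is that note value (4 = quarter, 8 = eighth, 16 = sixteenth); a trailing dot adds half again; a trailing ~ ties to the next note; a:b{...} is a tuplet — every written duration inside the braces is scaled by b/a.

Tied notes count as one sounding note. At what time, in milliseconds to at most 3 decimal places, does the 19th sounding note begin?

note 19 onset = 60/7b = 3135.889ms

1. 0.0ms @ 0 + 156.794ms (3/7)
2. 156.794ms @ 3/7 + 156.794ms (3/7)
3. 313.589ms @ 6/7 + 156.794ms (3/7)
4. 470.383ms @ 9/7 + 156.794ms (3/7)
5. 627.178ms @ 12/7 + 156.794ms (3/7)
6. 783.972ms @ 15/7 + 156.794ms (3/7)
7. 940.767ms @ 18/7 + 156.794ms (3/7)
8. 1097.561ms @ 3 + 219.512ms (3/5)
9. 1317.073ms @ 18/5 + 219.512ms (3/5)
10. 1536.585ms @ 21/5 + 219.512ms (3/5)
11. 1756.098ms @ 24/5 + 219.512ms (3/5)
12. 1975.61ms @ 27/5 + 219.512ms (3/5)
13. 2195.122ms @ 6 + 156.794ms (3/7)
14. 2351.916ms @ 45/7 + 156.794ms (3/7)
15. 2508.711ms @ 48/7 + 156.794ms (3/7)
16. 2665.505ms @ 51/7 + 156.794ms (3/7)
17. 2822.3ms @ 54/7 + 156.794ms (3/7)
18. 2979.094ms @ 57/7 + 156.794ms (3/7)
19. 3135.889ms @ 60/7 + 156.794ms (3/7)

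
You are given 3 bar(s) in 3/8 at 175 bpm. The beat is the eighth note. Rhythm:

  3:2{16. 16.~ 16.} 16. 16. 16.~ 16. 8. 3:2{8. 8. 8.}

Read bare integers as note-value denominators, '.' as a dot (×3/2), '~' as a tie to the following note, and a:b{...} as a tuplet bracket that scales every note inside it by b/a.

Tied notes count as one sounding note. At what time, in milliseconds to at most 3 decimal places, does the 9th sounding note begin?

note 9 onset = 8b = 2742.857ms

1. 0.0ms @ 0 + 171.429ms (1/2)
2. 171.429ms @ 1/2 + 342.857ms (1)
3. 514.286ms @ 3/2 + 257.143ms (3/4)
4. 771.429ms @ 9/4 + 257.143ms (3/4)
5. 1028.571ms @ 3 + 514.286ms (3/2)
6. 1542.857ms @ 9/2 + 514.286ms (3/2)
7. 2057.143ms @ 6 + 342.857ms (1)
8. 2400.0ms @ 7 + 342.857ms (1)
9. 2742.857ms @ 8 + 342.857ms (1)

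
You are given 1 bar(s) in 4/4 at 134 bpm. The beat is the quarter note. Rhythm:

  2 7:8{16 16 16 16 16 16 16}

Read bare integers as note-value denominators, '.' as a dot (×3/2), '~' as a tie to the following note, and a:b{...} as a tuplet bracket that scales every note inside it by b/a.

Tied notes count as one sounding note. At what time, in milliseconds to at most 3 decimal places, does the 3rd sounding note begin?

note 3 onset = 16/7b = 1023.454ms

1. 0.0ms @ 0 + 895.522ms (2)
2. 895.522ms @ 2 + 127.932ms (2/7)
3. 1023.454ms @ 16/7 + 127.932ms (2/7)
4. 1151.386ms @ 18/7 + 127.932ms (2/7)
5. 1279.318ms @ 20/7 + 127.932ms (2/7)
6. 1407.249ms @ 22/7 + 127.932ms (2/7)
7. 1535.181ms @ 24/7 + 127.932ms (2/7)
8. 1663.113ms @ 26/7 + 127.932ms (2/7)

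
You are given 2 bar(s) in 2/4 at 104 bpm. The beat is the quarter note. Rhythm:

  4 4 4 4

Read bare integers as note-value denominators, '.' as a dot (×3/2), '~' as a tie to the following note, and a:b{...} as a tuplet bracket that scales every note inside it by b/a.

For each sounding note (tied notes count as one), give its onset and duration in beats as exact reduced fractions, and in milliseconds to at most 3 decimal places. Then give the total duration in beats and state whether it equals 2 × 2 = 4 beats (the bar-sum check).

1) 0.0ms=0b +576.923ms=1b
2) 576.923ms=1b +576.923ms=1b
3) 1153.846ms=2b +576.923ms=1b
4) 1730.769ms=3b +576.923ms=1b
Σ=4b of 4 (104bpm 2/4) — PASS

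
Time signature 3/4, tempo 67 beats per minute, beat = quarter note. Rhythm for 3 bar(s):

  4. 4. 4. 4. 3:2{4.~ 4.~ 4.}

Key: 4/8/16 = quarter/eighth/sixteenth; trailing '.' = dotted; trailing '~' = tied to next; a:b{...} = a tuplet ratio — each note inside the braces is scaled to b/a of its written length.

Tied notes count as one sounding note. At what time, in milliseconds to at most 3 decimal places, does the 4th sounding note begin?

1. 0.0ms @ 0 + 1343.284ms (3/2)
2. 1343.284ms @ 3/2 + 1343.284ms (3/2)
3. 2686.567ms @ 3 + 1343.284ms (3/2)
4. 4029.851ms @ 9/2 + 1343.284ms (3/2)
5. 5373.134ms @ 6 + 2686.567ms (3)

note 4 onset = 9/2b = 4029.851ms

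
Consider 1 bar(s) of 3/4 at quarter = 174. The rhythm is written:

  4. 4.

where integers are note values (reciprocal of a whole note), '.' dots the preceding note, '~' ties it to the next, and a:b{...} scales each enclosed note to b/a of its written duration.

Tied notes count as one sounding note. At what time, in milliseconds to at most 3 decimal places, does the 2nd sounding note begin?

1. 0.0ms @ 0 + 517.241ms (3/2)
2. 517.241ms @ 3/2 + 517.241ms (3/2)

note 2 onset = 3/2b = 517.241ms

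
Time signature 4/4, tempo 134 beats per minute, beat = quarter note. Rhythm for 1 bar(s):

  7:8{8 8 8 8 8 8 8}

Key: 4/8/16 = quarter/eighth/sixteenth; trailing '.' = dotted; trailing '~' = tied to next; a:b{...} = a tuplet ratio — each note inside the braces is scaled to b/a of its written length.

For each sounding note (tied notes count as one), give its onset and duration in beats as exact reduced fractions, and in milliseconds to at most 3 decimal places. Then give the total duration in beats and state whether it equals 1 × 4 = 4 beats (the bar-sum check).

1) 0.0ms=0b +255.864ms=4/7b
2) 255.864ms=4/7b +255.864ms=4/7b
3) 511.727ms=8/7b +255.864ms=4/7b
4) 767.591ms=12/7b +255.864ms=4/7b
5) 1023.454ms=16/7b +255.864ms=4/7b
6) 1279.318ms=20/7b +255.864ms=4/7b
7) 1535.181ms=24/7b +255.864ms=4/7b
Σ=4b of 4 (134bpm 4/4) — PASS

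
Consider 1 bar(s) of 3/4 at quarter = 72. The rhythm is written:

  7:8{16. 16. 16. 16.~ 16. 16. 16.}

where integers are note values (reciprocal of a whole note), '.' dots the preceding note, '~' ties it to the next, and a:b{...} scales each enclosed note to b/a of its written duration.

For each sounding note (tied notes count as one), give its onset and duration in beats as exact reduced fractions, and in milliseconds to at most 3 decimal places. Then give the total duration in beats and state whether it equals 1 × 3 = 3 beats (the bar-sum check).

1) 0.0ms=0b +357.143ms=3/7b
2) 357.143ms=3/7b +357.143ms=3/7b
3) 714.286ms=6/7b +357.143ms=3/7b
4) 1071.429ms=9/7b +714.286ms=6/7b
5) 1785.714ms=15/7b +357.143ms=3/7b
6) 2142.857ms=18/7b +357.143ms=3/7b
Σ=3b of 3 (72bpm 3/4) — PASS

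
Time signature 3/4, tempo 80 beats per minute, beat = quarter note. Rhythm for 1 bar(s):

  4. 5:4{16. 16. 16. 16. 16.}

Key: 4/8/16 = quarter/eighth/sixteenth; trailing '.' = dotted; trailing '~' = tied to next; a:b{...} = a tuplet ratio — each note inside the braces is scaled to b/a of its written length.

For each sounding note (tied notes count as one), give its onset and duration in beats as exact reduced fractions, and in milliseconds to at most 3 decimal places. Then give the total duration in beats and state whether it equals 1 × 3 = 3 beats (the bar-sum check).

1) 0.0ms=0b +1125.0ms=3/2b
2) 1125.0ms=3/2b +225.0ms=3/10b
3) 1350.0ms=9/5b +225.0ms=3/10b
4) 1575.0ms=21/10b +225.0ms=3/10b
5) 1800.0ms=12/5b +225.0ms=3/10b
6) 2025.0ms=27/10b +225.0ms=3/10b
Σ=3b of 3 (80bpm 3/4) — PASS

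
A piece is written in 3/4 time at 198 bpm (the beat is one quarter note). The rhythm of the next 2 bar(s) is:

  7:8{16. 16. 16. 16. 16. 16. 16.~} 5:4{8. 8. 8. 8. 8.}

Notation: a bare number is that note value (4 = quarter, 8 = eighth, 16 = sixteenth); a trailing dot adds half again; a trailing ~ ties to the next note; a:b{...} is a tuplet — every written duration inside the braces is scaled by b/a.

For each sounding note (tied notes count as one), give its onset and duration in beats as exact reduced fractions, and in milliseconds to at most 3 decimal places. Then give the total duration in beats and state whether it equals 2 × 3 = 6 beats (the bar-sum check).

1) 0.0ms=0b +129.87ms=3/7b
2) 129.87ms=3/7b +129.87ms=3/7b
3) 259.74ms=6/7b +129.87ms=3/7b
4) 389.61ms=9/7b +129.87ms=3/7b
5) 519.481ms=12/7b +129.87ms=3/7b
6) 649.351ms=15/7b +129.87ms=3/7b
7) 779.221ms=18/7b +311.688ms=36/35b
8) 1090.909ms=18/5b +181.818ms=3/5b
9) 1272.727ms=21/5b +181.818ms=3/5b
10) 1454.545ms=24/5b +181.818ms=3/5b
11) 1636.364ms=27/5b +181.818ms=3/5b
Σ=6b of 6 (198bpm 3/4) — PASS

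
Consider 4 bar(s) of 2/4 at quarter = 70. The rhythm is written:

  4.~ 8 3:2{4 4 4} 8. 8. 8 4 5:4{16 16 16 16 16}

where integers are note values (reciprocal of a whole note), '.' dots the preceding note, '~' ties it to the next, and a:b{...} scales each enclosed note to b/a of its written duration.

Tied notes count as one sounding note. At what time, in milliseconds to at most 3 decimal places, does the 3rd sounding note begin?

note 3 onset = 8/3b = 2285.714ms

1. 0.0ms @ 0 + 1714.286ms (2)
2. 1714.286ms @ 2 + 571.429ms (2/3)
3. 2285.714ms @ 8/3 + 571.429ms (2/3)
4. 2857.143ms @ 10/3 + 571.429ms (2/3)
5. 3428.571ms @ 4 + 642.857ms (3/4)
6. 4071.429ms @ 19/4 + 642.857ms (3/4)
7. 4714.286ms @ 11/2 + 428.571ms (1/2)
8. 5142.857ms @ 6 + 857.143ms (1)
9. 6000.0ms @ 7 + 171.429ms (1/5)
10. 6171.429ms @ 36/5 + 171.429ms (1/5)
11. 6342.857ms @ 37/5 + 171.429ms (1/5)
12. 6514.286ms @ 38/5 + 171.429ms (1/5)
13. 6685.714ms @ 39/5 + 171.429ms (1/5)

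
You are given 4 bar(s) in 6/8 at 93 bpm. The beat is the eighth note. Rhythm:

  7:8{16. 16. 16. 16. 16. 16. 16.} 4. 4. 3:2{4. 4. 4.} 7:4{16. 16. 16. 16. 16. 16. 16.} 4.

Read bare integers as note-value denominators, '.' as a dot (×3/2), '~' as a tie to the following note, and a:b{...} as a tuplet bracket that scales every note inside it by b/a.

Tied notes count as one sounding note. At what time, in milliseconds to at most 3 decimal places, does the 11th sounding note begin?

note 11 onset = 14b = 9032.258ms

1. 0.0ms @ 0 + 552.995ms (6/7)
2. 552.995ms @ 6/7 + 552.995ms (6/7)
3. 1105.991ms @ 12/7 + 552.995ms (6/7)
4. 1658.986ms @ 18/7 + 552.995ms (6/7)
5. 2211.982ms @ 24/7 + 552.995ms (6/7)
6. 2764.977ms @ 30/7 + 552.995ms (6/7)
7. 3317.972ms @ 36/7 + 552.995ms (6/7)
8. 3870.968ms @ 6 + 1935.484ms (3)
9. 5806.452ms @ 9 + 1935.484ms (3)
10. 7741.935ms @ 12 + 1290.323ms (2)
11. 9032.258ms @ 14 + 1290.323ms (2)
12. 10322.581ms @ 16 + 1290.323ms (2)
13. 11612.903ms @ 18 + 276.498ms (3/7)
14. 11889.401ms @ 129/7 + 276.498ms (3/7)
15. 12165.899ms @ 132/7 + 276.498ms (3/7)
16. 12442.396ms @ 135/7 + 276.498ms (3/7)
17. 12718.894ms @ 138/7 + 276.498ms (3/7)
18. 12995.392ms @ 141/7 + 276.498ms (3/7)
19. 13271.889ms @ 144/7 + 276.498ms (3/7)
20. 13548.387ms @ 21 + 1935.484ms (3)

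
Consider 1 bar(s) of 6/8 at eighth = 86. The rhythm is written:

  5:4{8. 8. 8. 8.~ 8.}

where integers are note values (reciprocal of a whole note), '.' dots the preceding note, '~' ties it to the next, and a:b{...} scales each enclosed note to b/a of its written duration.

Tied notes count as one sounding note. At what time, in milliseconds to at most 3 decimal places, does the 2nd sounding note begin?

1. 0.0ms @ 0 + 837.209ms (6/5)
2. 837.209ms @ 6/5 + 837.209ms (6/5)
3. 1674.419ms @ 12/5 + 837.209ms (6/5)
4. 2511.628ms @ 18/5 + 1674.419ms (12/5)

note 2 onset = 6/5b = 837.209ms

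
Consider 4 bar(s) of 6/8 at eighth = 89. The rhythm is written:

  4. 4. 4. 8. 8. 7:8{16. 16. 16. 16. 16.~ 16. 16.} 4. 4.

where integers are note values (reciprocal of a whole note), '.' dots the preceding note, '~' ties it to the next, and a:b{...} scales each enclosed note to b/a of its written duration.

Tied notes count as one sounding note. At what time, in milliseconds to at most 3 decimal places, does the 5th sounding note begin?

1. 0.0ms @ 0 + 2022.472ms (3)
2. 2022.472ms @ 3 + 2022.472ms (3)
3. 4044.944ms @ 6 + 2022.472ms (3)
4. 6067.416ms @ 9 + 1011.236ms (3/2)
5. 7078.652ms @ 21/2 + 1011.236ms (3/2)
6. 8089.888ms @ 12 + 577.849ms (6/7)
7. 8667.737ms @ 90/7 + 577.849ms (6/7)
8. 9245.586ms @ 96/7 + 577.849ms (6/7)
9. 9823.435ms @ 102/7 + 577.849ms (6/7)
10. 10401.284ms @ 108/7 + 1155.698ms (12/7)
11. 11556.982ms @ 120/7 + 577.849ms (6/7)
12. 12134.831ms @ 18 + 2022.472ms (3)
13. 14157.303ms @ 21 + 2022.472ms (3)

note 5 onset = 21/2b = 7078.652ms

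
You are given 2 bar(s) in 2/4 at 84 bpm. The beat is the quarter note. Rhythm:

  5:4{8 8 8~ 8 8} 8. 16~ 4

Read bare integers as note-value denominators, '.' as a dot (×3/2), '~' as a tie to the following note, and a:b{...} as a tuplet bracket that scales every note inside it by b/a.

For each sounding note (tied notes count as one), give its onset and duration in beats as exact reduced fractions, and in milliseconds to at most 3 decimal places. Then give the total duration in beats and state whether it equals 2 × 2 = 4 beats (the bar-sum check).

1) 0.0ms=0b +285.714ms=2/5b
2) 285.714ms=2/5b +285.714ms=2/5b
3) 571.429ms=4/5b +571.429ms=4/5b
4) 1142.857ms=8/5b +285.714ms=2/5b
5) 1428.571ms=2b +535.714ms=3/4b
6) 1964.286ms=11/4b +892.857ms=5/4b
Σ=4b of 4 (84bpm 2/4) — PASS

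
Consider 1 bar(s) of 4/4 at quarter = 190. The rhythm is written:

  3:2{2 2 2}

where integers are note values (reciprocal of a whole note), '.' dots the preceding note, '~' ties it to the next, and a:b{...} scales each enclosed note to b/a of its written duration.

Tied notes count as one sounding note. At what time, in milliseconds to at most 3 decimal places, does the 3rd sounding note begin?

note 3 onset = 8/3b = 842.105ms

1. 0.0ms @ 0 + 421.053ms (4/3)
2. 421.053ms @ 4/3 + 421.053ms (4/3)
3. 842.105ms @ 8/3 + 421.053ms (4/3)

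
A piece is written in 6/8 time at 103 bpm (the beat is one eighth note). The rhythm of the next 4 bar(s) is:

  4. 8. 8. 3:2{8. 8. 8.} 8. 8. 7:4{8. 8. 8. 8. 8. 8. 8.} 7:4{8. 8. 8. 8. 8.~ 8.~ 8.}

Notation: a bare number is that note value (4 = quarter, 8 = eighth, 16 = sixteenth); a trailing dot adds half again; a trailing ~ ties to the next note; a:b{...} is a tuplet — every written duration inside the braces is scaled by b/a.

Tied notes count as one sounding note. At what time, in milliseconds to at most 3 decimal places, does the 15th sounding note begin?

1. 0.0ms @ 0 + 1747.573ms (3)
2. 1747.573ms @ 3 + 873.786ms (3/2)
3. 2621.359ms @ 9/2 + 873.786ms (3/2)
4. 3495.146ms @ 6 + 582.524ms (1)
5. 4077.67ms @ 7 + 582.524ms (1)
6. 4660.194ms @ 8 + 582.524ms (1)
7. 5242.718ms @ 9 + 873.786ms (3/2)
8. 6116.505ms @ 21/2 + 873.786ms (3/2)
9. 6990.291ms @ 12 + 499.307ms (6/7)
10. 7489.598ms @ 90/7 + 499.307ms (6/7)
11. 7988.904ms @ 96/7 + 499.307ms (6/7)
12. 8488.211ms @ 102/7 + 499.307ms (6/7)
13. 8987.517ms @ 108/7 + 499.307ms (6/7)
14. 9486.824ms @ 114/7 + 499.307ms (6/7)
15. 9986.13ms @ 120/7 + 499.307ms (6/7)
16. 10485.437ms @ 18 + 499.307ms (6/7)
17. 10984.743ms @ 132/7 + 499.307ms (6/7)
18. 11484.05ms @ 138/7 + 499.307ms (6/7)
19. 11983.356ms @ 144/7 + 499.307ms (6/7)
20. 12482.663ms @ 150/7 + 1497.92ms (18/7)

note 15 onset = 120/7b = 9986.13ms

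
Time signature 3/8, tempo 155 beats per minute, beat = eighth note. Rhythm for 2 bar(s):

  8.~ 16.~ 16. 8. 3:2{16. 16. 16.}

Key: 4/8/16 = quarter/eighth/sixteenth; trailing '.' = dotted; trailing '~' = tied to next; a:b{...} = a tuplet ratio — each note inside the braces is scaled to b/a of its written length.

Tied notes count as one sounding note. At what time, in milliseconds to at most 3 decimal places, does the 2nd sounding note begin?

note 2 onset = 3b = 1161.29ms

1. 0.0ms @ 0 + 1161.29ms (3)
2. 1161.29ms @ 3 + 580.645ms (3/2)
3. 1741.935ms @ 9/2 + 193.548ms (1/2)
4. 1935.484ms @ 5 + 193.548ms (1/2)
5. 2129.032ms @ 11/2 + 193.548ms (1/2)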